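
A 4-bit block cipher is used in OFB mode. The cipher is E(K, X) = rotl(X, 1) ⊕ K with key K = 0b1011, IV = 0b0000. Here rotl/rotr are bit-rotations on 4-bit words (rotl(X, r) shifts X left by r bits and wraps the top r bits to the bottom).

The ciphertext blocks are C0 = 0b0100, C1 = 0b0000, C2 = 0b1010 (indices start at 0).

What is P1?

OFB decryption: S_i = E(K, S_{i−1}) with S_{−1} = IV; P_i = C_i ⊕ S_i.
P0: S = E(K, 0b0000) = 0b1011; 0b0100 ⊕ 0b1011 = 0b1111.
P1: S = E(K, 0b1011) = 0b1100; 0b0000 ⊕ 0b1100 = 0b1100.

P1 = 0b1100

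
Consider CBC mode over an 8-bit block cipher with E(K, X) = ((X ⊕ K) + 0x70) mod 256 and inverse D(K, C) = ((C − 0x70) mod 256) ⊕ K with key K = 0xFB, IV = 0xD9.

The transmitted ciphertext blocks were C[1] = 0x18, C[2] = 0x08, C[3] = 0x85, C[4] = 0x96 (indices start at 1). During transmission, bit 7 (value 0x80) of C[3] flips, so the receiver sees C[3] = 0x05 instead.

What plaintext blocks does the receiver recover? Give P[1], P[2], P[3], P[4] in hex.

CBC decryption: P_i = D(K, C_i) ⊕ C_{i−1}, with C_{0} = IV.
Only C[3] changed, to 0x05. In CBC, a change in C_i garbles P_i and flips the same bit in P_{i+1}. Decrypting the received ciphertext:
P[1]: D(K, 0x18) = 0x53; 0x53 ⊕ 0xD9 = 0x8A.
P[2]: D(K, 0x08) = 0x63; 0x63 ⊕ 0x18 = 0x7B.
P[3]: D(K, 0x05) = 0x6E; 0x6E ⊕ 0x08 = 0x66.
P[4]: D(K, 0x96) = 0xDD; 0xDD ⊕ 0x05 = 0xD8.
Blocks that differ from the original plaintext: P[3], P[4].

P[1] = 0x8A, P[2] = 0x7B, P[3] = 0x66, P[4] = 0xD8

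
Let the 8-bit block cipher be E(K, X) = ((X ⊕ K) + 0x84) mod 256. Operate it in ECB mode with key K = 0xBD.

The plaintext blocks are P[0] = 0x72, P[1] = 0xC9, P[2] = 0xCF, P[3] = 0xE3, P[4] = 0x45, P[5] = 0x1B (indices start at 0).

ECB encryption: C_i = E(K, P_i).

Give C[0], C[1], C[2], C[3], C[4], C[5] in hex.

C[0] = 0x53, C[1] = 0xF8, C[2] = 0xF6, C[3] = 0xE2, C[4] = 0x7C, C[5] = 0x2A

C[0]: E(K, 0x72) = 0x53.
C[1]: E(K, 0xC9) = 0xF8.
C[2]: E(K, 0xCF) = 0xF6.
C[3]: E(K, 0xE3) = 0xE2.
C[4]: E(K, 0x45) = 0x7C.
C[5]: E(K, 0x1B) = 0x2A.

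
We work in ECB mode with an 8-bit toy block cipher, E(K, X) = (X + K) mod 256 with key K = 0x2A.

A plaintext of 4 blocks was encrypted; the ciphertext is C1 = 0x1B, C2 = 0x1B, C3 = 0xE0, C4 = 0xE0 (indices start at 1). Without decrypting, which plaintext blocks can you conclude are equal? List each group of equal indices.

ECB encrypts each block independently with the same key, so equal ciphertext blocks imply equal plaintext blocks.
C1 = C2 = 0x1B, so P1 = P2.
C3 = C4 = 0xE0, so P3 = P4.

P1 = P2; P3 = P4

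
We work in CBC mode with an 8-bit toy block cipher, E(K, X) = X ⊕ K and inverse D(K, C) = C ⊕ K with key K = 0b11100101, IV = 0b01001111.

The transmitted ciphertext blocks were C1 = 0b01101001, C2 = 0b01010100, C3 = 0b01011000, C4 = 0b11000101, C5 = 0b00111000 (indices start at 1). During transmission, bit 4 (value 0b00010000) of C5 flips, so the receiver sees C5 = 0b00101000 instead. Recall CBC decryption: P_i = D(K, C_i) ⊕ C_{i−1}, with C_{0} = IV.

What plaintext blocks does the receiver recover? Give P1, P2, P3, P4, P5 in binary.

P1 = 0b11000011, P2 = 0b11011000, P3 = 0b11101001, P4 = 0b01111000, P5 = 0b00001000

Only C5 changed, to 0b00101000. In CBC, a change in C_i garbles P_i and flips the same bit in P_{i+1}. Decrypting the received ciphertext:
P1: D(K, 0b01101001) = 0b10001100; 0b10001100 ⊕ 0b01001111 = 0b11000011.
P2: D(K, 0b01010100) = 0b10110001; 0b10110001 ⊕ 0b01101001 = 0b11011000.
P3: D(K, 0b01011000) = 0b10111101; 0b10111101 ⊕ 0b01010100 = 0b11101001.
P4: D(K, 0b11000101) = 0b00100000; 0b00100000 ⊕ 0b01011000 = 0b01111000.
P5: D(K, 0b00101000) = 0b11001101; 0b11001101 ⊕ 0b11000101 = 0b00001000.
Blocks that differ from the original plaintext: P5.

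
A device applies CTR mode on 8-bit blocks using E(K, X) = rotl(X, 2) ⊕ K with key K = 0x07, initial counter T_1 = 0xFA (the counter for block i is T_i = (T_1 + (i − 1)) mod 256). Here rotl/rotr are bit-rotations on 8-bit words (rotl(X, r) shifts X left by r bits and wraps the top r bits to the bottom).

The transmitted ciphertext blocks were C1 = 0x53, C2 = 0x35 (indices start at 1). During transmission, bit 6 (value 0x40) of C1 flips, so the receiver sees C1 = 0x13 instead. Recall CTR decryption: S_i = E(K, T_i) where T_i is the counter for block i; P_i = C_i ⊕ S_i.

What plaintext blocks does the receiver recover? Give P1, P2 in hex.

P1 = 0xFF, P2 = 0xDD

Only C1 changed, to 0x13. In CTR, a change in C_i flips the same bit in P_i only; the keystream is unaffected. Decrypting the received ciphertext:
P1: T = 0xFA, S = E(K, T) = 0xEC; 0x13 ⊕ 0xEC = 0xFF.
P2: T = 0xFB, S = E(K, T) = 0xE8; 0x35 ⊕ 0xE8 = 0xDD.
Blocks that differ from the original plaintext: P1.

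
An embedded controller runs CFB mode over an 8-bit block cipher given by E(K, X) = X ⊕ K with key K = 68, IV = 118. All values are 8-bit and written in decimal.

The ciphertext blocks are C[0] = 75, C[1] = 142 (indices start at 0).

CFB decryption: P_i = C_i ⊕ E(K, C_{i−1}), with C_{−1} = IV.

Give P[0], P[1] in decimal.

P[0]: E(K, 118) = 50; 75 ⊕ 50 = 121.
P[1]: E(K, 75) = 15; 142 ⊕ 15 = 129.

P[0] = 121, P[1] = 129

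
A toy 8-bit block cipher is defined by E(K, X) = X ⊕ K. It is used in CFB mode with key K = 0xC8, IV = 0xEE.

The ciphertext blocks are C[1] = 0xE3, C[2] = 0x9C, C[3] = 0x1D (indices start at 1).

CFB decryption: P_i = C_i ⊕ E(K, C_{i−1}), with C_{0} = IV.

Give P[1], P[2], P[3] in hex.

P[1] = 0xC5, P[2] = 0xB7, P[3] = 0x49

P[1]: E(K, 0xEE) = 0x26; 0xE3 ⊕ 0x26 = 0xC5.
P[2]: E(K, 0xE3) = 0x2B; 0x9C ⊕ 0x2B = 0xB7.
P[3]: E(K, 0x9C) = 0x54; 0x1D ⊕ 0x54 = 0x49.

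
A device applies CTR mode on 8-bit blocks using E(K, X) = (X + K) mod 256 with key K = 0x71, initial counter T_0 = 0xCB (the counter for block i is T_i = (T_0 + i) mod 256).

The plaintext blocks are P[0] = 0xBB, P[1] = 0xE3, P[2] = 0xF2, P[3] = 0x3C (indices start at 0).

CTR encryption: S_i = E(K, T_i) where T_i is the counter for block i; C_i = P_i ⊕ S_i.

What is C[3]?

C[0]: T = 0xCB, S = E(K, T) = 0x3C; 0xBB ⊕ 0x3C = 0x87.
C[1]: T = 0xCC, S = E(K, T) = 0x3D; 0xE3 ⊕ 0x3D = 0xDE.
C[2]: T = 0xCD, S = E(K, T) = 0x3E; 0xF2 ⊕ 0x3E = 0xCC.
C[3]: T = 0xCE, S = E(K, T) = 0x3F; 0x3C ⊕ 0x3F = 0x03.

C[3] = 0x03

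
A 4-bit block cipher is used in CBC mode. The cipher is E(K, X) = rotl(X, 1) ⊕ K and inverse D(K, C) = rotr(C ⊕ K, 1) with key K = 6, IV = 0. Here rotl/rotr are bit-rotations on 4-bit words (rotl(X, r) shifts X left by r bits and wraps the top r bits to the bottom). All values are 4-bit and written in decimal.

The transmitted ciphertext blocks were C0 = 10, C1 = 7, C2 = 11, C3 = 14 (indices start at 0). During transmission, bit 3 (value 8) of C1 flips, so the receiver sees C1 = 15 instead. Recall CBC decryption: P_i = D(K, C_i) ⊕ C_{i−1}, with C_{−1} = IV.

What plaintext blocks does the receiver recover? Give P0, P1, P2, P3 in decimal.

P0 = 6, P1 = 6, P2 = 1, P3 = 15

Only C1 changed, to 15. In CBC, a change in C_i garbles P_i and flips the same bit in P_{i+1}. Decrypting the received ciphertext:
P0: D(K, 10) = 6; 6 ⊕ 0 = 6.
P1: D(K, 15) = 12; 12 ⊕ 10 = 6.
P2: D(K, 11) = 14; 14 ⊕ 15 = 1.
P3: D(K, 14) = 4; 4 ⊕ 11 = 15.
Blocks that differ from the original plaintext: P1, P2.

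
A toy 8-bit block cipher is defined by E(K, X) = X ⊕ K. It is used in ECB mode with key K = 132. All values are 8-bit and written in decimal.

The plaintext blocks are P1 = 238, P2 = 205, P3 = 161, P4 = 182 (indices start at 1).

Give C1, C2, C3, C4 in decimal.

C1 = 106, C2 = 73, C3 = 37, C4 = 50

ECB encryption: C_i = E(K, P_i).
C1: E(K, 238) = 106.
C2: E(K, 205) = 73.
C3: E(K, 161) = 37.
C4: E(K, 182) = 50.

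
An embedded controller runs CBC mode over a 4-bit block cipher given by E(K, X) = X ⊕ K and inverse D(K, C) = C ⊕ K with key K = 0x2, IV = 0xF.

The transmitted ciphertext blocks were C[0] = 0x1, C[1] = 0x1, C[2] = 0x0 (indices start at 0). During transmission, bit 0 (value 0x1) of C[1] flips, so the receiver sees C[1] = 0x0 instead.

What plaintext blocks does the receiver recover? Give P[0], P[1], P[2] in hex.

P[0] = 0xC, P[1] = 0x3, P[2] = 0x2

CBC decryption: P_i = D(K, C_i) ⊕ C_{i−1}, with C_{−1} = IV.
Only C[1] changed, to 0x0. In CBC, a change in C_i garbles P_i and flips the same bit in P_{i+1}. Decrypting the received ciphertext:
P[0]: D(K, 0x1) = 0x3; 0x3 ⊕ 0xF = 0xC.
P[1]: D(K, 0x0) = 0x2; 0x2 ⊕ 0x1 = 0x3.
P[2]: D(K, 0x0) = 0x2; 0x2 ⊕ 0x0 = 0x2.
Blocks that differ from the original plaintext: P[1], P[2].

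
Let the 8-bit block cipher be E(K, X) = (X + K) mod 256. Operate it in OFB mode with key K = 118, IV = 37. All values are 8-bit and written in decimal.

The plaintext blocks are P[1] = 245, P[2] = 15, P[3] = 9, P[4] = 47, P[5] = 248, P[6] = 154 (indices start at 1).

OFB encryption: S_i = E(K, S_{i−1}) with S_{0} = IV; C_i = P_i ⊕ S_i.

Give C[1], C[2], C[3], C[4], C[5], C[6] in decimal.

C[1] = 110, C[2] = 30, C[3] = 142, C[4] = 210, C[5] = 139, C[6] = 115

C[1]: S = E(K, 37) = 155; 245 ⊕ 155 = 110.
C[2]: S = E(K, 155) = 17; 15 ⊕ 17 = 30.
C[3]: S = E(K, 17) = 135; 9 ⊕ 135 = 142.
C[4]: S = E(K, 135) = 253; 47 ⊕ 253 = 210.
C[5]: S = E(K, 253) = 115; 248 ⊕ 115 = 139.
C[6]: S = E(K, 115) = 233; 154 ⊕ 233 = 115.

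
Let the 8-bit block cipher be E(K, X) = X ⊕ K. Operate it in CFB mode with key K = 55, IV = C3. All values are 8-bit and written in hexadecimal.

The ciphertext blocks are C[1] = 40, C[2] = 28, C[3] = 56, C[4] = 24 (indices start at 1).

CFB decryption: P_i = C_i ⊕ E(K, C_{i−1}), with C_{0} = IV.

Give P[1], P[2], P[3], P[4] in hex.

P[1] = D6, P[2] = 3D, P[3] = 2B, P[4] = 27

P[1]: E(K, C3) = 96; 40 ⊕ 96 = D6.
P[2]: E(K, 40) = 15; 28 ⊕ 15 = 3D.
P[3]: E(K, 28) = 7D; 56 ⊕ 7D = 2B.
P[4]: E(K, 56) = 03; 24 ⊕ 03 = 27.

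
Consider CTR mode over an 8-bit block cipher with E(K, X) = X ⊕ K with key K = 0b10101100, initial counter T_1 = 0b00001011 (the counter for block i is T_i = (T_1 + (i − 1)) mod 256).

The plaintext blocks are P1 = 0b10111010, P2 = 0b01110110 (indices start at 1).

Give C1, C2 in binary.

C1 = 0b00011101, C2 = 0b11010110

CTR encryption: S_i = E(K, T_i) where T_i is the counter for block i; C_i = P_i ⊕ S_i.
C1: T = 0b00001011, S = E(K, T) = 0b10100111; 0b10111010 ⊕ 0b10100111 = 0b00011101.
C2: T = 0b00001100, S = E(K, T) = 0b10100000; 0b01110110 ⊕ 0b10100000 = 0b11010110.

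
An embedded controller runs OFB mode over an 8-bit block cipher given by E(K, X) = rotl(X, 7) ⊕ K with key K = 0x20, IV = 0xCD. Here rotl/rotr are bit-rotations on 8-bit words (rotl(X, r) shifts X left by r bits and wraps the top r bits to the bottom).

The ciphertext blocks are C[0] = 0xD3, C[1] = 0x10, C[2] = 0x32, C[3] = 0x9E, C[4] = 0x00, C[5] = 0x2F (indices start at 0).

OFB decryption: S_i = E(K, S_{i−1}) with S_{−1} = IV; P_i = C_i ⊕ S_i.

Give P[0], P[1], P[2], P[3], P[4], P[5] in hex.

P[0]: S = E(K, 0xCD) = 0xC6; 0xD3 ⊕ 0xC6 = 0x15.
P[1]: S = E(K, 0xC6) = 0x43; 0x10 ⊕ 0x43 = 0x53.
P[2]: S = E(K, 0x43) = 0x81; 0x32 ⊕ 0x81 = 0xB3.
P[3]: S = E(K, 0x81) = 0xE0; 0x9E ⊕ 0xE0 = 0x7E.
P[4]: S = E(K, 0xE0) = 0x50; 0x00 ⊕ 0x50 = 0x50.
P[5]: S = E(K, 0x50) = 0x08; 0x2F ⊕ 0x08 = 0x27.

P[0] = 0x15, P[1] = 0x53, P[2] = 0xB3, P[3] = 0x7E, P[4] = 0x50, P[5] = 0x27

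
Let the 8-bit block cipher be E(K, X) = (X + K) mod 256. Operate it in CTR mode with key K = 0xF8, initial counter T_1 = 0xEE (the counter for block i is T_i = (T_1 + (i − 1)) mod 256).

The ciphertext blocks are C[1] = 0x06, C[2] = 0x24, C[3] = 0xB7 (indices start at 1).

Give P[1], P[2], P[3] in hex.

P[1] = 0xE0, P[2] = 0xC3, P[3] = 0x5F

CTR decryption: S_i = E(K, T_i) where T_i is the counter for block i; P_i = C_i ⊕ S_i.
P[1]: T = 0xEE, S = E(K, T) = 0xE6; 0x06 ⊕ 0xE6 = 0xE0.
P[2]: T = 0xEF, S = E(K, T) = 0xE7; 0x24 ⊕ 0xE7 = 0xC3.
P[3]: T = 0xF0, S = E(K, T) = 0xE8; 0xB7 ⊕ 0xE8 = 0x5F.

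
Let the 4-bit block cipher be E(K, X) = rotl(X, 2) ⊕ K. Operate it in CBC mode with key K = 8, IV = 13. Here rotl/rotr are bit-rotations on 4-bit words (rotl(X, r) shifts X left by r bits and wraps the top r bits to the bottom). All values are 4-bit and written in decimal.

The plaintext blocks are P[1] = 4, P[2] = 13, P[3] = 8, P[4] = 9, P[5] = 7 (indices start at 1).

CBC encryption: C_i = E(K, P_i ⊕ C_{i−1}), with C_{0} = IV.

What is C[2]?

C[2] = 4

C[1]: P[1] ⊕ 13 = 9; E(K, 9) = 14.
C[2]: P[2] ⊕ 14 = 3; E(K, 3) = 4.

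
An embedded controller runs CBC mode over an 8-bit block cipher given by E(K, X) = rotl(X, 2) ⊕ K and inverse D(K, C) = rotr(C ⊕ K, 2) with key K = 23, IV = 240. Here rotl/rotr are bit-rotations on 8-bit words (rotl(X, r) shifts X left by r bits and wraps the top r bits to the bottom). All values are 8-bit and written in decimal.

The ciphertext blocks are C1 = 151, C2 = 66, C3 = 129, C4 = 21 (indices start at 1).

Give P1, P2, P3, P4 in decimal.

CBC decryption: P_i = D(K, C_i) ⊕ C_{i−1}, with C_{0} = IV.
P1: D(K, 151) = 32; 32 ⊕ 240 = 208.
P2: D(K, 66) = 85; 85 ⊕ 151 = 194.
P3: D(K, 129) = 165; 165 ⊕ 66 = 231.
P4: D(K, 21) = 128; 128 ⊕ 129 = 1.

P1 = 208, P2 = 194, P3 = 231, P4 = 1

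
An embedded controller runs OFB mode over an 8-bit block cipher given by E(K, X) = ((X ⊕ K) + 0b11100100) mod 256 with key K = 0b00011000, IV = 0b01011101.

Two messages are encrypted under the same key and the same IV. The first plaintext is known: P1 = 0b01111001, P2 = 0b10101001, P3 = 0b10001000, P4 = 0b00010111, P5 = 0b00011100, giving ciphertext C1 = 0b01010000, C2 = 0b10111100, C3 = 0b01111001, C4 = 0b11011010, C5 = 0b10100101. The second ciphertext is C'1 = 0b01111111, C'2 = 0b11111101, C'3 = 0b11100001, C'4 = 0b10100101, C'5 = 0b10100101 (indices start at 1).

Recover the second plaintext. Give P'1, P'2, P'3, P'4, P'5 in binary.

P'1 = 0b01010110, P'2 = 0b11101000, P'3 = 0b00010000, P'4 = 0b01101000, P'5 = 0b00011100

In OFB with a reused IV, both messages share the same keystream S_i, so C_i ⊕ C'_i = P_i ⊕ P'_i and thus P'_i = P_i ⊕ C_i ⊕ C'_i.
P'1: 0b01111001 ⊕ 0b01010000 ⊕ 0b01111111 = 0b01010110.
P'2: 0b10101001 ⊕ 0b10111100 ⊕ 0b11111101 = 0b11101000.
P'3: 0b10001000 ⊕ 0b01111001 ⊕ 0b11100001 = 0b00010000.
P'4: 0b00010111 ⊕ 0b11011010 ⊕ 0b10100101 = 0b01101000.
P'5: 0b00011100 ⊕ 0b10100101 ⊕ 0b10100101 = 0b00011100.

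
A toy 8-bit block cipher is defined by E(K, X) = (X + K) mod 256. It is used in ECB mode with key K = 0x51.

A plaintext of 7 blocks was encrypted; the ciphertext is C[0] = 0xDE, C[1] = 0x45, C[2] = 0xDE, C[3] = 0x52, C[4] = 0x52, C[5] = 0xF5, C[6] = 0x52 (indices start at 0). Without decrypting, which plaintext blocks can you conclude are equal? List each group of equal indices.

P[0] = P[2]; P[3] = P[4] = P[6]

ECB encrypts each block independently with the same key, so equal ciphertext blocks imply equal plaintext blocks.
C[0] = C[2] = 0xDE, so P[0] = P[2].
C[3] = C[4] = C[6] = 0x52, so P[3] = P[4] = P[6].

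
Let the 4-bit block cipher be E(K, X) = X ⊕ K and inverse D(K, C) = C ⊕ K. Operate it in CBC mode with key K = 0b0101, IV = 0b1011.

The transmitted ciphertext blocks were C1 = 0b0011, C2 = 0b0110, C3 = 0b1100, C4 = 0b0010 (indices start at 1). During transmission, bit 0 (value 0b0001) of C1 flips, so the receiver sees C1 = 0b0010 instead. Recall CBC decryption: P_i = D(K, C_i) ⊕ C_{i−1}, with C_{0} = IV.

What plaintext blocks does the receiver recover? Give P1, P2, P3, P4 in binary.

Only C1 changed, to 0b0010. In CBC, a change in C_i garbles P_i and flips the same bit in P_{i+1}. Decrypting the received ciphertext:
P1: D(K, 0b0010) = 0b0111; 0b0111 ⊕ 0b1011 = 0b1100.
P2: D(K, 0b0110) = 0b0011; 0b0011 ⊕ 0b0010 = 0b0001.
P3: D(K, 0b1100) = 0b1001; 0b1001 ⊕ 0b0110 = 0b1111.
P4: D(K, 0b0010) = 0b0111; 0b0111 ⊕ 0b1100 = 0b1011.
Blocks that differ from the original plaintext: P1, P2.

P1 = 0b1100, P2 = 0b0001, P3 = 0b1111, P4 = 0b1011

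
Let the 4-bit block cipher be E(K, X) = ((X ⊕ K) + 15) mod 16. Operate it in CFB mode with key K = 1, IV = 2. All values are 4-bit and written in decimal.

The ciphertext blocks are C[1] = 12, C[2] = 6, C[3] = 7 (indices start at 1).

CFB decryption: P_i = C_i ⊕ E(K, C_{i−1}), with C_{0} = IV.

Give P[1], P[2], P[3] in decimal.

P[1]: E(K, 2) = 2; 12 ⊕ 2 = 14.
P[2]: E(K, 12) = 12; 6 ⊕ 12 = 10.
P[3]: E(K, 6) = 6; 7 ⊕ 6 = 1.

P[1] = 14, P[2] = 10, P[3] = 1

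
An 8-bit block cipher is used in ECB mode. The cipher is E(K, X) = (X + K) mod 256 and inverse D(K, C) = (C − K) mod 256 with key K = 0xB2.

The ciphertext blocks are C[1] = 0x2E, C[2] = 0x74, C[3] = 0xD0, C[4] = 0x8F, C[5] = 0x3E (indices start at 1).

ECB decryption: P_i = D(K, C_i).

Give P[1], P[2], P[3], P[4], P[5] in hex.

P[1]: D(K, 0x2E) = 0x7C.
P[2]: D(K, 0x74) = 0xC2.
P[3]: D(K, 0xD0) = 0x1E.
P[4]: D(K, 0x8F) = 0xDD.
P[5]: D(K, 0x3E) = 0x8C.

P[1] = 0x7C, P[2] = 0xC2, P[3] = 0x1E, P[4] = 0xDD, P[5] = 0x8C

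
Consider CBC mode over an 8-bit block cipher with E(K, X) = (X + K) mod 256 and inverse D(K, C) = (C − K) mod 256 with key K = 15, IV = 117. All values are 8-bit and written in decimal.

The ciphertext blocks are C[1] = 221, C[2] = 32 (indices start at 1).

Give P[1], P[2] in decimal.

CBC decryption: P_i = D(K, C_i) ⊕ C_{i−1}, with C_{0} = IV.
P[1]: D(K, 221) = 206; 206 ⊕ 117 = 187.
P[2]: D(K, 32) = 17; 17 ⊕ 221 = 204.

P[1] = 187, P[2] = 204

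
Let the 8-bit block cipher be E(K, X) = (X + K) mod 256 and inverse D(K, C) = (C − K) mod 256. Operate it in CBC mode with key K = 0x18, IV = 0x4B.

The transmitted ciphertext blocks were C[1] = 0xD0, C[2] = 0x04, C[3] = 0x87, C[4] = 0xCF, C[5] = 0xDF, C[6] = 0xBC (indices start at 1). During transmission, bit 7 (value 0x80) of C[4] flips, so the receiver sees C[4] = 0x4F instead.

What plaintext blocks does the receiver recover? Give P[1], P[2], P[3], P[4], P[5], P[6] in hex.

CBC decryption: P_i = D(K, C_i) ⊕ C_{i−1}, with C_{0} = IV.
Only C[4] changed, to 0x4F. In CBC, a change in C_i garbles P_i and flips the same bit in P_{i+1}. Decrypting the received ciphertext:
P[1]: D(K, 0xD0) = 0xB8; 0xB8 ⊕ 0x4B = 0xF3.
P[2]: D(K, 0x04) = 0xEC; 0xEC ⊕ 0xD0 = 0x3C.
P[3]: D(K, 0x87) = 0x6F; 0x6F ⊕ 0x04 = 0x6B.
P[4]: D(K, 0x4F) = 0x37; 0x37 ⊕ 0x87 = 0xB0.
P[5]: D(K, 0xDF) = 0xC7; 0xC7 ⊕ 0x4F = 0x88.
P[6]: D(K, 0xBC) = 0xA4; 0xA4 ⊕ 0xDF = 0x7B.
Blocks that differ from the original plaintext: P[4], P[5].

P[1] = 0xF3, P[2] = 0x3C, P[3] = 0x6B, P[4] = 0xB0, P[5] = 0x88, P[6] = 0x7B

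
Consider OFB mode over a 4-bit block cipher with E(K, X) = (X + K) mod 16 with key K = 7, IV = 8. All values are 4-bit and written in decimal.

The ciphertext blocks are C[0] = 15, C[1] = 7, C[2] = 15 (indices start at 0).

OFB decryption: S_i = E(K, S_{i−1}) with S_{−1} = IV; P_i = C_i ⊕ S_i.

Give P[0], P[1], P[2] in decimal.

P[0] = 0, P[1] = 1, P[2] = 2

P[0]: S = E(K, 8) = 15; 15 ⊕ 15 = 0.
P[1]: S = E(K, 15) = 6; 7 ⊕ 6 = 1.
P[2]: S = E(K, 6) = 13; 15 ⊕ 13 = 2.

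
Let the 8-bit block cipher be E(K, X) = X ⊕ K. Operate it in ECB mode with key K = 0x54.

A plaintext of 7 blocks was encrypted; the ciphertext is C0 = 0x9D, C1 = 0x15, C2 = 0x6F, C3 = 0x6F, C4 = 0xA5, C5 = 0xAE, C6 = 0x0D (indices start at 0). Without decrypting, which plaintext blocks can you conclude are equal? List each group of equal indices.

P2 = P3

ECB encrypts each block independently with the same key, so equal ciphertext blocks imply equal plaintext blocks.
C2 = C3 = 0x6F, so P2 = P3.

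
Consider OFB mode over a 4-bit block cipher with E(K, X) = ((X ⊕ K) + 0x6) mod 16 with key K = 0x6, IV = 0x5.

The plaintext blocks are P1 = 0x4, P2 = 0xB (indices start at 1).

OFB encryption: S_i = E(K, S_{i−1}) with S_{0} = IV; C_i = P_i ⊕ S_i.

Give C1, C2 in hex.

C1 = 0xD, C2 = 0xE

C1: S = E(K, 0x5) = 0x9; 0x4 ⊕ 0x9 = 0xD.
C2: S = E(K, 0x9) = 0x5; 0xB ⊕ 0x5 = 0xE.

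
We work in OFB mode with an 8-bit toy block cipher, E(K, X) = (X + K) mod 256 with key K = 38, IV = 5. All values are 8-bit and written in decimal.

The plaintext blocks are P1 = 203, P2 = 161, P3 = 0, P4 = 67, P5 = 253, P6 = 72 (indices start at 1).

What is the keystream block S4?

OFB encryption: S_i = E(K, S_{i−1}) with S_{0} = IV; C_i = P_i ⊕ S_i.
C1: S = E(K, 5) = 43; 203 ⊕ 43 = 224.
C2: S = E(K, 43) = 81; 161 ⊕ 81 = 240.
C3: S = E(K, 81) = 119; 0 ⊕ 119 = 119.
C4: S = E(K, 119) = 157; 67 ⊕ 157 = 222.
So S4 = 157.

157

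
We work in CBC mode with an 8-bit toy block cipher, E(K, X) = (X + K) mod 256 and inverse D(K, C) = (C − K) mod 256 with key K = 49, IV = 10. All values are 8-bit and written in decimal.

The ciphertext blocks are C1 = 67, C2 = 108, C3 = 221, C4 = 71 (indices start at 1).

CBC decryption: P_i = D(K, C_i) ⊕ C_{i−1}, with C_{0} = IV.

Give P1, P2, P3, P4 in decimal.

P1: D(K, 67) = 18; 18 ⊕ 10 = 24.
P2: D(K, 108) = 59; 59 ⊕ 67 = 120.
P3: D(K, 221) = 172; 172 ⊕ 108 = 192.
P4: D(K, 71) = 22; 22 ⊕ 221 = 203.

P1 = 24, P2 = 120, P3 = 192, P4 = 203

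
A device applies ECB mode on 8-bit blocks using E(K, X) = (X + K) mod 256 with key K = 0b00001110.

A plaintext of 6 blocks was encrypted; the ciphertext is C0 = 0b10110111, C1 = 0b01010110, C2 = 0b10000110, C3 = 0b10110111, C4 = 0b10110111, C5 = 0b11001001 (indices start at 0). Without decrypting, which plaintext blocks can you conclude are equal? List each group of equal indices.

P0 = P3 = P4

ECB encrypts each block independently with the same key, so equal ciphertext blocks imply equal plaintext blocks.
C0 = C3 = C4 = 0b10110111, so P0 = P3 = P4.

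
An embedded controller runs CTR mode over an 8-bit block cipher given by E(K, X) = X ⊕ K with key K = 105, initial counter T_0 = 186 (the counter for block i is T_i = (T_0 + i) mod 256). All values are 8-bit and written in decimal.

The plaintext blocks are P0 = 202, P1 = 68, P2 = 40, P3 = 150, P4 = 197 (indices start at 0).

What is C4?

CTR encryption: S_i = E(K, T_i) where T_i is the counter for block i; C_i = P_i ⊕ S_i.
C0: T = 186, S = E(K, T) = 211; 202 ⊕ 211 = 25.
C1: T = 187, S = E(K, T) = 210; 68 ⊕ 210 = 150.
C2: T = 188, S = E(K, T) = 213; 40 ⊕ 213 = 253.
C3: T = 189, S = E(K, T) = 212; 150 ⊕ 212 = 66.
C4: T = 190, S = E(K, T) = 215; 197 ⊕ 215 = 18.

C4 = 18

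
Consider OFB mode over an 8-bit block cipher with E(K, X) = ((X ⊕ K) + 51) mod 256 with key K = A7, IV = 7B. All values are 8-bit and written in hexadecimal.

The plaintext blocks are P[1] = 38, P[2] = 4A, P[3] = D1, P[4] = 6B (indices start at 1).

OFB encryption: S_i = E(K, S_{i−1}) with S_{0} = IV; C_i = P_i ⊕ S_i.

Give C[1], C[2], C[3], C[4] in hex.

C[1]: S = E(K, 7B) = 2D; 38 ⊕ 2D = 15.
C[2]: S = E(K, 2D) = DB; 4A ⊕ DB = 91.
C[3]: S = E(K, DB) = CD; D1 ⊕ CD = 1C.
C[4]: S = E(K, CD) = BB; 6B ⊕ BB = D0.

C[1] = 15, C[2] = 91, C[3] = 1C, C[4] = D0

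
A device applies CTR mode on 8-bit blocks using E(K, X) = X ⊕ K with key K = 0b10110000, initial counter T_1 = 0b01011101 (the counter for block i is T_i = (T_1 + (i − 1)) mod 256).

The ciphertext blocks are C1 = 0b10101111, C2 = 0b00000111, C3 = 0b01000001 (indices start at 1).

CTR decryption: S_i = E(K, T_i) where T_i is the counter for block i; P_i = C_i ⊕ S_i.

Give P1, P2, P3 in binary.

P1: T = 0b01011101, S = E(K, T) = 0b11101101; 0b10101111 ⊕ 0b11101101 = 0b01000010.
P2: T = 0b01011110, S = E(K, T) = 0b11101110; 0b00000111 ⊕ 0b11101110 = 0b11101001.
P3: T = 0b01011111, S = E(K, T) = 0b11101111; 0b01000001 ⊕ 0b11101111 = 0b10101110.

P1 = 0b01000010, P2 = 0b11101001, P3 = 0b10101110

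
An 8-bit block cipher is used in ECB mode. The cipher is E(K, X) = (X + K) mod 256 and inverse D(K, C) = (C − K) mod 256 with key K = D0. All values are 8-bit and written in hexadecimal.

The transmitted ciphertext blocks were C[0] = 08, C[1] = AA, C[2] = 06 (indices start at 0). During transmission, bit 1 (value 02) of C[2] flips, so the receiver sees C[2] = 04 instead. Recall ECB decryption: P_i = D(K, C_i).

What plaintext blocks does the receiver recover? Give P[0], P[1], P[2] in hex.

P[0] = 38, P[1] = DA, P[2] = 34

Only C[2] changed, to 04. In ECB, a change in C_i affects only P_i. Decrypting the received ciphertext:
P[0]: D(K, 08) = 38.
P[1]: D(K, AA) = DA.
P[2]: D(K, 04) = 34.
Blocks that differ from the original plaintext: P[2].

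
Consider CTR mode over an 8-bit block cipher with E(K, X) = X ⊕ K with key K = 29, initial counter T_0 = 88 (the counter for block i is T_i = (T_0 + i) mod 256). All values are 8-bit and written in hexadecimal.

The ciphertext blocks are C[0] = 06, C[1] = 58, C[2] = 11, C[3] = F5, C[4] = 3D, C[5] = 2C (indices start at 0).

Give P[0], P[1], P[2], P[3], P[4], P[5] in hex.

P[0] = A7, P[1] = F8, P[2] = B2, P[3] = 57, P[4] = 98, P[5] = 88

CTR decryption: S_i = E(K, T_i) where T_i is the counter for block i; P_i = C_i ⊕ S_i.
P[0]: T = 88, S = E(K, T) = A1; 06 ⊕ A1 = A7.
P[1]: T = 89, S = E(K, T) = A0; 58 ⊕ A0 = F8.
P[2]: T = 8A, S = E(K, T) = A3; 11 ⊕ A3 = B2.
P[3]: T = 8B, S = E(K, T) = A2; F5 ⊕ A2 = 57.
P[4]: T = 8C, S = E(K, T) = A5; 3D ⊕ A5 = 98.
P[5]: T = 8D, S = E(K, T) = A4; 2C ⊕ A4 = 88.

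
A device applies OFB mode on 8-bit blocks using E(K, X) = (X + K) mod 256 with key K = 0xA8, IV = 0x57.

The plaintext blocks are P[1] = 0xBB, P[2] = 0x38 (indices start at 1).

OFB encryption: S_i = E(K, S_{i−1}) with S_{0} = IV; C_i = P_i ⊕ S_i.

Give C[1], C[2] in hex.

C[1]: S = E(K, 0x57) = 0xFF; 0xBB ⊕ 0xFF = 0x44.
C[2]: S = E(K, 0xFF) = 0xA7; 0x38 ⊕ 0xA7 = 0x9F.

C[1] = 0x44, C[2] = 0x9F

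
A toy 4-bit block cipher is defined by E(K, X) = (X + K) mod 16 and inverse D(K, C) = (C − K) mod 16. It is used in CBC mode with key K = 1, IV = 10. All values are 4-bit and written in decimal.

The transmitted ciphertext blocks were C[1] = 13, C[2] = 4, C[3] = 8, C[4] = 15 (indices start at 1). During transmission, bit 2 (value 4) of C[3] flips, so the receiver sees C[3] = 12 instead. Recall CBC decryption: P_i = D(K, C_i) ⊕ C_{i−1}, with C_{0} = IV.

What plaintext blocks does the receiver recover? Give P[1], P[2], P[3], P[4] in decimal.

P[1] = 6, P[2] = 14, P[3] = 15, P[4] = 2

Only C[3] changed, to 12. In CBC, a change in C_i garbles P_i and flips the same bit in P_{i+1}. Decrypting the received ciphertext:
P[1]: D(K, 13) = 12; 12 ⊕ 10 = 6.
P[2]: D(K, 4) = 3; 3 ⊕ 13 = 14.
P[3]: D(K, 12) = 11; 11 ⊕ 4 = 15.
P[4]: D(K, 15) = 14; 14 ⊕ 12 = 2.
Blocks that differ from the original plaintext: P[3], P[4].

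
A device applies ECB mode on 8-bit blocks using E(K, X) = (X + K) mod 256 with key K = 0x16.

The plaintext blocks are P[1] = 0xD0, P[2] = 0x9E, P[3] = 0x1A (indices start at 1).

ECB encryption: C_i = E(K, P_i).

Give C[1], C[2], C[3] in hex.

C[1] = 0xE6, C[2] = 0xB4, C[3] = 0x30

C[1]: E(K, 0xD0) = 0xE6.
C[2]: E(K, 0x9E) = 0xB4.
C[3]: E(K, 0x1A) = 0x30.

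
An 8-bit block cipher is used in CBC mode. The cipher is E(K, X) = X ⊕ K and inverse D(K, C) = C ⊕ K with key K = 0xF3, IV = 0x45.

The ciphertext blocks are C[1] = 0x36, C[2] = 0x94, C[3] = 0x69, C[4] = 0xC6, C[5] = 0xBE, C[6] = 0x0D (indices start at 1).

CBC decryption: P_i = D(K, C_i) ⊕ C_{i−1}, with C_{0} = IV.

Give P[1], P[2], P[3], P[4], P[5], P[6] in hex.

P[1] = 0x80, P[2] = 0x51, P[3] = 0x0E, P[4] = 0x5C, P[5] = 0x8B, P[6] = 0x40

P[1]: D(K, 0x36) = 0xC5; 0xC5 ⊕ 0x45 = 0x80.
P[2]: D(K, 0x94) = 0x67; 0x67 ⊕ 0x36 = 0x51.
P[3]: D(K, 0x69) = 0x9A; 0x9A ⊕ 0x94 = 0x0E.
P[4]: D(K, 0xC6) = 0x35; 0x35 ⊕ 0x69 = 0x5C.
P[5]: D(K, 0xBE) = 0x4D; 0x4D ⊕ 0xC6 = 0x8B.
P[6]: D(K, 0x0D) = 0xFE; 0xFE ⊕ 0xBE = 0x40.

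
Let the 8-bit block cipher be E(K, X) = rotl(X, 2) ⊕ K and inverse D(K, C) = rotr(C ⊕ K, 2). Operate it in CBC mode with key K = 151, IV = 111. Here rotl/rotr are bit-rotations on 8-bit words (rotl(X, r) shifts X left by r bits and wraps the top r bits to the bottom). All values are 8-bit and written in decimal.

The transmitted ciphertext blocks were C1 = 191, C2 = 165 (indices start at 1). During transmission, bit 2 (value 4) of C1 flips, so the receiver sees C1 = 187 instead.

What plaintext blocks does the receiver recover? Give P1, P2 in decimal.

P1 = 100, P2 = 55

CBC decryption: P_i = D(K, C_i) ⊕ C_{i−1}, with C_{0} = IV.
Only C1 changed, to 187. In CBC, a change in C_i garbles P_i and flips the same bit in P_{i+1}. Decrypting the received ciphertext:
P1: D(K, 187) = 11; 11 ⊕ 111 = 100.
P2: D(K, 165) = 140; 140 ⊕ 187 = 55.
Blocks that differ from the original plaintext: P1, P2.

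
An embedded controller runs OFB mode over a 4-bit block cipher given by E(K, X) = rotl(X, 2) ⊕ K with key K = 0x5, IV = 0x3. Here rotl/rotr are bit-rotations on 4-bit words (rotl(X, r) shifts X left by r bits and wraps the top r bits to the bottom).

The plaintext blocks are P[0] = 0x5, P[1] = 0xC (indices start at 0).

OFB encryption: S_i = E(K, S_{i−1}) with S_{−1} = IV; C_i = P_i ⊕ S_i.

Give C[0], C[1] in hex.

C[0] = 0xC, C[1] = 0xF

C[0]: S = E(K, 0x3) = 0x9; 0x5 ⊕ 0x9 = 0xC.
C[1]: S = E(K, 0x9) = 0x3; 0xC ⊕ 0x3 = 0xF.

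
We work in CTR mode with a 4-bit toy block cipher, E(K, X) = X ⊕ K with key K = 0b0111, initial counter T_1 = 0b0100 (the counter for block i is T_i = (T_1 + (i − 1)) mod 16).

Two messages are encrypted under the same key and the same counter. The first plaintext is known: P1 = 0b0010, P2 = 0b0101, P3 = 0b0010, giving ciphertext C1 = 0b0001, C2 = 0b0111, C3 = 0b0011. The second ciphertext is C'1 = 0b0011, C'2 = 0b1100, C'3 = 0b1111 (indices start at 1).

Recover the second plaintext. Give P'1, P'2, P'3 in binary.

In CTR with a reused counter, both messages share the same keystream S_i, so C_i ⊕ C'_i = P_i ⊕ P'_i and thus P'_i = P_i ⊕ C_i ⊕ C'_i.
P'1: 0b0010 ⊕ 0b0001 ⊕ 0b0011 = 0b0000.
P'2: 0b0101 ⊕ 0b0111 ⊕ 0b1100 = 0b1110.
P'3: 0b0010 ⊕ 0b0011 ⊕ 0b1111 = 0b1110.

P'1 = 0b0000, P'2 = 0b1110, P'3 = 0b1110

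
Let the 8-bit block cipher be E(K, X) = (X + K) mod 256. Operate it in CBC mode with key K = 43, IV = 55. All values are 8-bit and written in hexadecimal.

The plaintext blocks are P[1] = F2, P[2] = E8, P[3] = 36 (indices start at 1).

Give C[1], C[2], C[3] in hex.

CBC encryption: C_i = E(K, P_i ⊕ C_{i−1}), with C_{0} = IV.
C[1]: P[1] ⊕ 55 = A7; E(K, A7) = EA.
C[2]: P[2] ⊕ EA = 02; E(K, 02) = 45.
C[3]: P[3] ⊕ 45 = 73; E(K, 73) = B6.

C[1] = EA, C[2] = 45, C[3] = B6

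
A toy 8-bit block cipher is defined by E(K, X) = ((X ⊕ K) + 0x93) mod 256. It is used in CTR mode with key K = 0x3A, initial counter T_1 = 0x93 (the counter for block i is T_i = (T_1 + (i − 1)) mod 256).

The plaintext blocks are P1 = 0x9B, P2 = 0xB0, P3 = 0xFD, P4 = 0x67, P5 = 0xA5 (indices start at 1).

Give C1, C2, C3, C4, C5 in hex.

C1 = 0xA7, C2 = 0xF1, C3 = 0xBF, C4 = 0x58, C5 = 0xE5

CTR encryption: S_i = E(K, T_i) where T_i is the counter for block i; C_i = P_i ⊕ S_i.
C1: T = 0x93, S = E(K, T) = 0x3C; 0x9B ⊕ 0x3C = 0xA7.
C2: T = 0x94, S = E(K, T) = 0x41; 0xB0 ⊕ 0x41 = 0xF1.
C3: T = 0x95, S = E(K, T) = 0x42; 0xFD ⊕ 0x42 = 0xBF.
C4: T = 0x96, S = E(K, T) = 0x3F; 0x67 ⊕ 0x3F = 0x58.
C5: T = 0x97, S = E(K, T) = 0x40; 0xA5 ⊕ 0x40 = 0xE5.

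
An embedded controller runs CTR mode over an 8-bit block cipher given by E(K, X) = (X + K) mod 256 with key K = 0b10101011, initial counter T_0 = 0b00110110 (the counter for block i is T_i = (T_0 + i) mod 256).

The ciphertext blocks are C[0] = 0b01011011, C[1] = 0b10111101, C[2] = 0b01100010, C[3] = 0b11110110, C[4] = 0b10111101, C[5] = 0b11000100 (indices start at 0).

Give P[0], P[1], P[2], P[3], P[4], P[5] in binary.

CTR decryption: S_i = E(K, T_i) where T_i is the counter for block i; P_i = C_i ⊕ S_i.
P[0]: T = 0b00110110, S = E(K, T) = 0b11100001; 0b01011011 ⊕ 0b11100001 = 0b10111010.
P[1]: T = 0b00110111, S = E(K, T) = 0b11100010; 0b10111101 ⊕ 0b11100010 = 0b01011111.
P[2]: T = 0b00111000, S = E(K, T) = 0b11100011; 0b01100010 ⊕ 0b11100011 = 0b10000001.
P[3]: T = 0b00111001, S = E(K, T) = 0b11100100; 0b11110110 ⊕ 0b11100100 = 0b00010010.
P[4]: T = 0b00111010, S = E(K, T) = 0b11100101; 0b10111101 ⊕ 0b11100101 = 0b01011000.
P[5]: T = 0b00111011, S = E(K, T) = 0b11100110; 0b11000100 ⊕ 0b11100110 = 0b00100010.

P[0] = 0b10111010, P[1] = 0b01011111, P[2] = 0b10000001, P[3] = 0b00010010, P[4] = 0b01011000, P[5] = 0b00100010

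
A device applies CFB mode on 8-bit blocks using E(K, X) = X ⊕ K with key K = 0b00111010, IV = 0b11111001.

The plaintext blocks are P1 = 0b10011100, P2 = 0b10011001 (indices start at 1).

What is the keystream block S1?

0b11000011

CFB encryption: C_i = P_i ⊕ E(K, C_{i−1}), with C_{0} = IV.
C1: E(K, 0b11111001) = 0b11000011; 0b10011100 ⊕ 0b11000011 = 0b01011111.
So S1 = 0b11000011.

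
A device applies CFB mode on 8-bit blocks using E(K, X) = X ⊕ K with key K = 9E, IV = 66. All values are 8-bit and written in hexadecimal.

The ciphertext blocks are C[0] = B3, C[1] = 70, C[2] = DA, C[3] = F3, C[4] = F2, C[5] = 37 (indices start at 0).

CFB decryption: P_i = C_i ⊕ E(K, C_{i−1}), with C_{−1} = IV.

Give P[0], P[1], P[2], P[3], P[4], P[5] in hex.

P[0] = 4B, P[1] = 5D, P[2] = 34, P[3] = B7, P[4] = 9F, P[5] = 5B

P[0]: E(K, 66) = F8; B3 ⊕ F8 = 4B.
P[1]: E(K, B3) = 2D; 70 ⊕ 2D = 5D.
P[2]: E(K, 70) = EE; DA ⊕ EE = 34.
P[3]: E(K, DA) = 44; F3 ⊕ 44 = B7.
P[4]: E(K, F3) = 6D; F2 ⊕ 6D = 9F.
P[5]: E(K, F2) = 6C; 37 ⊕ 6C = 5B.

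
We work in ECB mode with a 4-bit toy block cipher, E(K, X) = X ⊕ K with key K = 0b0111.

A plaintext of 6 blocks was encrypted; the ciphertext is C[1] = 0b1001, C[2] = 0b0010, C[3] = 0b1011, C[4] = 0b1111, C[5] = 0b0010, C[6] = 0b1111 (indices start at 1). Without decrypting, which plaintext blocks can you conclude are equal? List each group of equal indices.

ECB encrypts each block independently with the same key, so equal ciphertext blocks imply equal plaintext blocks.
C[2] = C[5] = 0b0010, so P[2] = P[5].
C[4] = C[6] = 0b1111, so P[4] = P[6].

P[2] = P[5]; P[4] = P[6]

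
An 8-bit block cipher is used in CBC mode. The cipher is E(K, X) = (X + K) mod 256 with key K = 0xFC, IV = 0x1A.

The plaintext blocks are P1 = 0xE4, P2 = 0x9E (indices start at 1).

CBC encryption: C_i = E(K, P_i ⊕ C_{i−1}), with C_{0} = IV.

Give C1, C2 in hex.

C1 = 0xFA, C2 = 0x60

C1: P1 ⊕ 0x1A = 0xFE; E(K, 0xFE) = 0xFA.
C2: P2 ⊕ 0xFA = 0x64; E(K, 0x64) = 0x60.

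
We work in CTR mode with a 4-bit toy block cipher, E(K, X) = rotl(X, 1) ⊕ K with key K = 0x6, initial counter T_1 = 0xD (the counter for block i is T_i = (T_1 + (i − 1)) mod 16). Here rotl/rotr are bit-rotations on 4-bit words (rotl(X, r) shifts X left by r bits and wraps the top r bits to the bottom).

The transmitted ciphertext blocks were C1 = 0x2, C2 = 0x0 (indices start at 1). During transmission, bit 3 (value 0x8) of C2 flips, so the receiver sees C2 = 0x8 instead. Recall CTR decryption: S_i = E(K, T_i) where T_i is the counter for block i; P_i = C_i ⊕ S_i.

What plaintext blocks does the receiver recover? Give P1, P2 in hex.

P1 = 0xF, P2 = 0x3

Only C2 changed, to 0x8. In CTR, a change in C_i flips the same bit in P_i only; the keystream is unaffected. Decrypting the received ciphertext:
P1: T = 0xD, S = E(K, T) = 0xD; 0x2 ⊕ 0xD = 0xF.
P2: T = 0xE, S = E(K, T) = 0xB; 0x8 ⊕ 0xB = 0x3.
Blocks that differ from the original plaintext: P2.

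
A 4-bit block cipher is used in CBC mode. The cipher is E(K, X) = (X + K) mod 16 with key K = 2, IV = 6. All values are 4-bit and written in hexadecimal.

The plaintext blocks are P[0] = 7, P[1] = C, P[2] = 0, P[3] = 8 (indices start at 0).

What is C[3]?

C[3] = D

CBC encryption: C_i = E(K, P_i ⊕ C_{i−1}), with C_{−1} = IV.
C[0]: P[0] ⊕ 6 = 1; E(K, 1) = 3.
C[1]: P[1] ⊕ 3 = F; E(K, F) = 1.
C[2]: P[2] ⊕ 1 = 1; E(K, 1) = 3.
C[3]: P[3] ⊕ 3 = B; E(K, B) = D.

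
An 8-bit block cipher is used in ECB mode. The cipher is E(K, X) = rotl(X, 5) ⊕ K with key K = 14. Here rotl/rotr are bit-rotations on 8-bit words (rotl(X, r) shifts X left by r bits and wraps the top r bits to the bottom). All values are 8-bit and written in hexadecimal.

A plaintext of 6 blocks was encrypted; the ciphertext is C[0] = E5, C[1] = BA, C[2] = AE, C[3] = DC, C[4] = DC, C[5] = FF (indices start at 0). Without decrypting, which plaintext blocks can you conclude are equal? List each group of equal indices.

ECB encrypts each block independently with the same key, so equal ciphertext blocks imply equal plaintext blocks.
C[3] = C[4] = DC, so P[3] = P[4].

P[3] = P[4]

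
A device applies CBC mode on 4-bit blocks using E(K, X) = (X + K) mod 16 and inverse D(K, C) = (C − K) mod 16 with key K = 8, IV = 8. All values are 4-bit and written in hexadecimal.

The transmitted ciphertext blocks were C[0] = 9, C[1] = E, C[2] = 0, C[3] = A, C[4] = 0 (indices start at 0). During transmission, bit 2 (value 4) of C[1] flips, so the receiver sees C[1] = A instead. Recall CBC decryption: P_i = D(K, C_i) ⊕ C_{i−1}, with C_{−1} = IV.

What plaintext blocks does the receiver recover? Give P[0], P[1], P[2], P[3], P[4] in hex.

Only C[1] changed, to A. In CBC, a change in C_i garbles P_i and flips the same bit in P_{i+1}. Decrypting the received ciphertext:
P[0]: D(K, 9) = 1; 1 ⊕ 8 = 9.
P[1]: D(K, A) = 2; 2 ⊕ 9 = B.
P[2]: D(K, 0) = 8; 8 ⊕ A = 2.
P[3]: D(K, A) = 2; 2 ⊕ 0 = 2.
P[4]: D(K, 0) = 8; 8 ⊕ A = 2.
Blocks that differ from the original plaintext: P[1], P[2].

P[0] = 9, P[1] = B, P[2] = 2, P[3] = 2, P[4] = 2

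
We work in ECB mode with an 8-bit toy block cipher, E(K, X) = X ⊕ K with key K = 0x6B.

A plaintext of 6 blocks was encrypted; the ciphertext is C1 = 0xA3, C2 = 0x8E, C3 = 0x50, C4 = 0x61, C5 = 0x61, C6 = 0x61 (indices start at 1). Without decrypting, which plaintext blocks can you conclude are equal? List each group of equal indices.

P4 = P5 = P6

ECB encrypts each block independently with the same key, so equal ciphertext blocks imply equal plaintext blocks.
C4 = C5 = C6 = 0x61, so P4 = P5 = P6.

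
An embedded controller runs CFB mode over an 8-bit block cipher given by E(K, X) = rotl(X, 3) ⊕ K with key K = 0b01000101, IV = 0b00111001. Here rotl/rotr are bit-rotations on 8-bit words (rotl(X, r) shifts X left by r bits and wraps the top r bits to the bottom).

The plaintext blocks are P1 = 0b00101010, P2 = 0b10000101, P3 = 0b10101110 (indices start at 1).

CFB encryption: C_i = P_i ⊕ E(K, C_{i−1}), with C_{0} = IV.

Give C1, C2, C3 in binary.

C1 = 0b10100110, C2 = 0b11110101, C3 = 0b01000100

C1: E(K, 0b00111001) = 0b10001100; 0b00101010 ⊕ 0b10001100 = 0b10100110.
C2: E(K, 0b10100110) = 0b01110000; 0b10000101 ⊕ 0b01110000 = 0b11110101.
C3: E(K, 0b11110101) = 0b11101010; 0b10101110 ⊕ 0b11101010 = 0b01000100.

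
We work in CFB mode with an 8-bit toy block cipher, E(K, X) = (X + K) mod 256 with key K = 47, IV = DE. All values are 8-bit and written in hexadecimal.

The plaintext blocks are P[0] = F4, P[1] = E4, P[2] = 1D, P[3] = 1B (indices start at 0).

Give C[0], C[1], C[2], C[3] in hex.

CFB encryption: C_i = P_i ⊕ E(K, C_{i−1}), with C_{−1} = IV.
C[0]: E(K, DE) = 25; F4 ⊕ 25 = D1.
C[1]: E(K, D1) = 18; E4 ⊕ 18 = FC.
C[2]: E(K, FC) = 43; 1D ⊕ 43 = 5E.
C[3]: E(K, 5E) = A5; 1B ⊕ A5 = BE.

C[0] = D1, C[1] = FC, C[2] = 5E, C[3] = BE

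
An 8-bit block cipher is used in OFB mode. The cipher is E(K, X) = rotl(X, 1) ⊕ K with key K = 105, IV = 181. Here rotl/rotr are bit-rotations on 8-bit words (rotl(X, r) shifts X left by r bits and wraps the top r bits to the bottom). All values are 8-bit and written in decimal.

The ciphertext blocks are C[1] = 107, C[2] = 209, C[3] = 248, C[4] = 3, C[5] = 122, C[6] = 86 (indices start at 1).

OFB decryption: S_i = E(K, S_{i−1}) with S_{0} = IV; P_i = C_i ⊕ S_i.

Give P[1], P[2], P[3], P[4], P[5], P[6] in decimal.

P[1]: S = E(K, 181) = 2; 107 ⊕ 2 = 105.
P[2]: S = E(K, 2) = 109; 209 ⊕ 109 = 188.
P[3]: S = E(K, 109) = 179; 248 ⊕ 179 = 75.
P[4]: S = E(K, 179) = 14; 3 ⊕ 14 = 13.
P[5]: S = E(K, 14) = 117; 122 ⊕ 117 = 15.
P[6]: S = E(K, 117) = 131; 86 ⊕ 131 = 213.

P[1] = 105, P[2] = 188, P[3] = 75, P[4] = 13, P[5] = 15, P[6] = 213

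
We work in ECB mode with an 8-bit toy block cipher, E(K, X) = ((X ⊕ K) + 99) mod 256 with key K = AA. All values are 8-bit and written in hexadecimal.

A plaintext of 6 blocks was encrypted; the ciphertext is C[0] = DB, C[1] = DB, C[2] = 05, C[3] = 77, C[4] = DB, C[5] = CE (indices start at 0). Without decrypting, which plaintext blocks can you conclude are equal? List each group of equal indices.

ECB encrypts each block independently with the same key, so equal ciphertext blocks imply equal plaintext blocks.
C[0] = C[1] = C[4] = DB, so P[0] = P[1] = P[4].

P[0] = P[1] = P[4]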